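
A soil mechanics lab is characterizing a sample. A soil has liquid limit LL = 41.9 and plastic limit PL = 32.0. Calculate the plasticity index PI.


Using PI = LL - PL
PI = 41.9 - 32.0
PI = 9.9


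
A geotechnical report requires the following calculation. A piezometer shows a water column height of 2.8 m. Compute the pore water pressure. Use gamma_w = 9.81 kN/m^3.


Using u = gamma_w * h_w
u = 9.81 * 2.8
u = 27.47 kPa


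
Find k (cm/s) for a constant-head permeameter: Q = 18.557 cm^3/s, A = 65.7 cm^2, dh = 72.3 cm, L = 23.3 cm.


Result: 0.091025 cm/s

Derivation:
Compute hydraulic gradient:
i = dh / L = 72.3 / 23.3 = 3.103
Then apply Darcy's law:
k = Q / (A * i)
k = 18.557 / (65.7 * 3.103)
k = 18.557 / 203.867
k = 0.091025 cm/s


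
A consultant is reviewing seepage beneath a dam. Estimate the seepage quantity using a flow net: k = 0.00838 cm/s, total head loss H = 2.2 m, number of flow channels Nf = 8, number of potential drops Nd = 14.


Convert k to m/s for unit consistency with H:
k = 0.00838 cm/s = 0.00838 / 100 m/s = 8.38e-05 m/s
Using q = k * H * Nf / Nd
Nf / Nd = 8 / 14 = 0.5714
q = 8.38e-05 * 2.2 * 0.5714
q = 0.0001053 m^3/s per m


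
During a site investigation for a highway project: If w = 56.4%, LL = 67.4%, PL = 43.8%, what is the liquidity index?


Result: 0.534

Derivation:
First compute the plasticity index:
PI = LL - PL = 67.4 - 43.8 = 23.6
Then compute the liquidity index:
LI = (w - PL) / PI
LI = (56.4 - 43.8) / 23.6
LI = 0.534


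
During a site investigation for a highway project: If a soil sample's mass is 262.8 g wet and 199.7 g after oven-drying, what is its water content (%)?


Using w = (m_wet - m_dry) / m_dry * 100
m_wet - m_dry = 262.8 - 199.7 = 63.1 g
w = 63.1 / 199.7 * 100
w = 31.6 %


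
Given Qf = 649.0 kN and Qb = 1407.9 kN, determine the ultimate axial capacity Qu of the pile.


Using Qu = Qf + Qb
Qu = 649.0 + 1407.9
Qu = 2056.9 kN


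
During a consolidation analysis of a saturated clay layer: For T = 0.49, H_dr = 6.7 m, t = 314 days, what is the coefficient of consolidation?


Using cv = T * H_dr^2 / t
H_dr^2 = 6.7^2 = 44.89
cv = 0.49 * 44.89 / 314
cv = 0.07005 m^2/day


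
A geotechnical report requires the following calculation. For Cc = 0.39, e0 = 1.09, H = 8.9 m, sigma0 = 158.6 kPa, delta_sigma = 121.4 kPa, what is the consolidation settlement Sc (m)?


Result: 0.41 m

Derivation:
Using Sc = Cc * H / (1 + e0) * log10((sigma0 + delta_sigma) / sigma0)
Stress ratio = (158.6 + 121.4) / 158.6 = 1.76545
log10(1.76545) = 0.246855
Cc * H / (1 + e0) = 0.39 * 8.9 / (1 + 1.09) = 1.66077
Sc = 1.66077 * 0.246855
Sc = 0.41 m


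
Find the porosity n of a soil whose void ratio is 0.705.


Using the relation n = e / (1 + e)
n = 0.705 / (1 + 0.705)
n = 0.705 / 1.705
n = 0.4135


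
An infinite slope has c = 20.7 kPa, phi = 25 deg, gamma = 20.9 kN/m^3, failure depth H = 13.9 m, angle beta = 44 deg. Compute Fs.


Using Fs = c / (gamma*H*sin(beta)*cos(beta)) + tan(phi)/tan(beta)
Cohesion contribution = 20.7 / (20.9*13.9*sin(44)*cos(44))
Cohesion contribution = 0.142595
Friction contribution = tan(25)/tan(44) = 0.482876
Fs = 0.142595 + 0.482876
Fs = 0.625


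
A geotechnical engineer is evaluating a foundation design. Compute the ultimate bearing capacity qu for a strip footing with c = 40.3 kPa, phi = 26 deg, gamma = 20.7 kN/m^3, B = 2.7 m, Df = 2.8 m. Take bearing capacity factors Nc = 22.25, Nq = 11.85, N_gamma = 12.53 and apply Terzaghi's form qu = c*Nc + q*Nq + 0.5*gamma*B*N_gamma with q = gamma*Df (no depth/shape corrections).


Compute qu = c*Nc + gamma*Df*Nq + 0.5*gamma*B*N_gamma
Term 1: 40.3 * 22.25 = 896.675
Term 2: 20.7 * 2.8 * 11.85 = 686.826
Term 3: 0.5 * 20.7 * 2.7 * 12.53 = 350.15085
qu = 896.675 + 686.826 + 350.15085
qu = 1933.65 kPa


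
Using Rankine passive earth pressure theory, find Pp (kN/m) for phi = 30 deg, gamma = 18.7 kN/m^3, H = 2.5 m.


Result: 175.31 kN/m

Derivation:
Compute passive earth pressure coefficient:
Kp = tan^2(45 + phi/2) = tan^2(60.0) = 3
Compute passive force:
Pp = 0.5 * Kp * gamma * H^2
Pp = 0.5 * 3 * 18.7 * 2.5^2
Pp = 175.31 kN/m


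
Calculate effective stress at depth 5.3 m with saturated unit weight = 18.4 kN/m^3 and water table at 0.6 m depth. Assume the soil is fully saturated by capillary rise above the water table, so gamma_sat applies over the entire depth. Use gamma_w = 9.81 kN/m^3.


Result: 51.41 kPa

Derivation:
Total stress = gamma_sat * depth
sigma = 18.4 * 5.3 = 97.52 kPa
Pore water pressure u = gamma_w * (depth - d_wt)
u = 9.81 * (5.3 - 0.6) = 46.107 kPa
Effective stress = sigma - u
sigma' = 97.52 - 46.107 = 51.41 kPa


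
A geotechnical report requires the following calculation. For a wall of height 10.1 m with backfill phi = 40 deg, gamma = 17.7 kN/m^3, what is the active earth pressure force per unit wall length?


Compute active earth pressure coefficient:
Ka = tan^2(45 - phi/2) = tan^2(25.0) = 0.217443
Compute active force:
Pa = 0.5 * Ka * gamma * H^2
Pa = 0.5 * 0.217443 * 17.7 * 10.1^2
Pa = 196.3 kN/m


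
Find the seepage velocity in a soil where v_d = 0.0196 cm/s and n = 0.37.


Using v_s = v_d / n
v_s = 0.0196 / 0.37
v_s = 0.05297 cm/s


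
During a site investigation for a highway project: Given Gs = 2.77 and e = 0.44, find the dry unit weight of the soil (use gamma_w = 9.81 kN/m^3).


Result: 18.871 kN/m^3

Derivation:
Using gamma_d = Gs * gamma_w / (1 + e)
gamma_d = 2.77 * 9.81 / (1 + 0.44)
gamma_d = 2.77 * 9.81 / 1.44
gamma_d = 18.871 kN/m^3


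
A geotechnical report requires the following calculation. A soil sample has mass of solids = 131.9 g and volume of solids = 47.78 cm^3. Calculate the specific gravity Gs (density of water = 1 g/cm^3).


Using Gs = m_s / (V_s * rho_w)
Since rho_w = 1 g/cm^3:
Gs = 131.9 / 47.78
Gs = 2.761


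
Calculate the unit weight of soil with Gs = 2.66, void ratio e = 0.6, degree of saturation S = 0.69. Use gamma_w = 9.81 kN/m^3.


Using gamma = gamma_w * (Gs + S*e) / (1 + e)
Numerator: Gs + S*e = 2.66 + 0.69*0.6 = 3.074
Denominator: 1 + e = 1 + 0.6 = 1.6
gamma = 9.81 * 3.074 / 1.6
gamma = 18.847 kN/m^3


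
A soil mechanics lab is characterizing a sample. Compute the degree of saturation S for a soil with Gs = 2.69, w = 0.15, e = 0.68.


Result: 0.5934

Derivation:
Using S = Gs * w / e
S = 2.69 * 0.15 / 0.68
S = 0.5934


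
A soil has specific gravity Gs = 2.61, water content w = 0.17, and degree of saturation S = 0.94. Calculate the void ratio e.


Result: 0.472

Derivation:
Using the relation e = Gs * w / S
e = 2.61 * 0.17 / 0.94
e = 0.472


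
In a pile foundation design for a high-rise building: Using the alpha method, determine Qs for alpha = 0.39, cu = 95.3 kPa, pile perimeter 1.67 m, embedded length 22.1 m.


Result: 1371.72 kN

Derivation:
Using Qs = alpha * cu * perimeter * L
Qs = 0.39 * 95.3 * 1.67 * 22.1
Qs = 1371.72 kN


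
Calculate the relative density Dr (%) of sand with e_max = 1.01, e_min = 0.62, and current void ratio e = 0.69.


Result: 82.05 %

Derivation:
Using Dr = (e_max - e) / (e_max - e_min) * 100
e_max - e = 1.01 - 0.69 = 0.32
e_max - e_min = 1.01 - 0.62 = 0.39
Dr = 0.32 / 0.39 * 100
Dr = 82.05 %


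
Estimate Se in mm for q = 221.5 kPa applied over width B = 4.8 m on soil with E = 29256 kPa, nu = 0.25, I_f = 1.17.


Result: 39.862 mm

Derivation:
Using Se = q * B * (1 - nu^2) * I_f / E
1 - nu^2 = 1 - 0.25^2 = 0.9375
Se = 221.5 * 4.8 * 0.9375 * 1.17 / 29256
Se = 0.039862 m
Convert to mm: Se = 0.039862 * 1000 = 39.862 mm


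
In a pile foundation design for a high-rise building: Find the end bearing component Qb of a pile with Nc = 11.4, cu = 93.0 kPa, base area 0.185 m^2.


Result: 196.14 kN

Derivation:
Using Qb = Nc * cu * Ab
Qb = 11.4 * 93.0 * 0.185
Qb = 196.14 kN


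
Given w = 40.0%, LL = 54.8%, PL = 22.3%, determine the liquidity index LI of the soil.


First compute the plasticity index:
PI = LL - PL = 54.8 - 22.3 = 32.5
Then compute the liquidity index:
LI = (w - PL) / PI
LI = (40.0 - 22.3) / 32.5
LI = 0.545


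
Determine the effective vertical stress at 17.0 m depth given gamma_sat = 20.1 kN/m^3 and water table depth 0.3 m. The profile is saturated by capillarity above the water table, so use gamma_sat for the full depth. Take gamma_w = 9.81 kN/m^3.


Result: 177.87 kPa

Derivation:
Total stress = gamma_sat * depth
sigma = 20.1 * 17.0 = 341.7 kPa
Pore water pressure u = gamma_w * (depth - d_wt)
u = 9.81 * (17.0 - 0.3) = 163.827 kPa
Effective stress = sigma - u
sigma' = 341.7 - 163.827 = 177.87 kPa


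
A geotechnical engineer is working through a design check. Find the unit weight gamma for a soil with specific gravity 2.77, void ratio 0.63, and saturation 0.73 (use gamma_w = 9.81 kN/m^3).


Using gamma = gamma_w * (Gs + S*e) / (1 + e)
Numerator: Gs + S*e = 2.77 + 0.73*0.63 = 3.2299
Denominator: 1 + e = 1 + 0.63 = 1.63
gamma = 9.81 * 3.2299 / 1.63
gamma = 19.439 kN/m^3


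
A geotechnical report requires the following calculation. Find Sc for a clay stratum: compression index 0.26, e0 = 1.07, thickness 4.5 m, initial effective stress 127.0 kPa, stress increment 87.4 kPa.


Using Sc = Cc * H / (1 + e0) * log10((sigma0 + delta_sigma) / sigma0)
Stress ratio = (127.0 + 87.4) / 127.0 = 1.68819
log10(1.68819) = 0.227421
Cc * H / (1 + e0) = 0.26 * 4.5 / (1 + 1.07) = 0.565217
Sc = 0.565217 * 0.227421
Sc = 0.1285 m


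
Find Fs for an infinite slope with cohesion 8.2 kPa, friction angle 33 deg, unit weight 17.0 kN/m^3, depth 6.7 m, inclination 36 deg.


Using Fs = c / (gamma*H*sin(beta)*cos(beta)) + tan(phi)/tan(beta)
Cohesion contribution = 8.2 / (17.0*6.7*sin(36)*cos(36))
Cohesion contribution = 0.151396
Friction contribution = tan(33)/tan(36) = 0.893833
Fs = 0.151396 + 0.893833
Fs = 1.045


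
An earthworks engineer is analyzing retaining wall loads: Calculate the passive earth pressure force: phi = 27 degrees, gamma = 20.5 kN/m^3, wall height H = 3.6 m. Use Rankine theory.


Compute passive earth pressure coefficient:
Kp = tan^2(45 + phi/2) = tan^2(58.5) = 2.66294
Compute passive force:
Pp = 0.5 * Kp * gamma * H^2
Pp = 0.5 * 2.66294 * 20.5 * 3.6^2
Pp = 353.74 kN/m


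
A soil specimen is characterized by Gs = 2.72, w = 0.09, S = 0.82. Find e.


Using the relation e = Gs * w / S
e = 2.72 * 0.09 / 0.82
e = 0.2985


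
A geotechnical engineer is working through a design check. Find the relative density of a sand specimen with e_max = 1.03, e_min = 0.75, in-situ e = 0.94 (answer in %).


Using Dr = (e_max - e) / (e_max - e_min) * 100
e_max - e = 1.03 - 0.94 = 0.09
e_max - e_min = 1.03 - 0.75 = 0.28
Dr = 0.09 / 0.28 * 100
Dr = 32.14 %


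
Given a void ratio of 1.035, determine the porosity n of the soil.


Using the relation n = e / (1 + e)
n = 1.035 / (1 + 1.035)
n = 1.035 / 2.035
n = 0.5086


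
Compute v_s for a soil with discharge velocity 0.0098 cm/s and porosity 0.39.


Using v_s = v_d / n
v_s = 0.0098 / 0.39
v_s = 0.02513 cm/s


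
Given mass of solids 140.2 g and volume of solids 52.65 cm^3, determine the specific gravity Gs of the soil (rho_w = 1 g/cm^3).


Result: 2.663

Derivation:
Using Gs = m_s / (V_s * rho_w)
Since rho_w = 1 g/cm^3:
Gs = 140.2 / 52.65
Gs = 2.663


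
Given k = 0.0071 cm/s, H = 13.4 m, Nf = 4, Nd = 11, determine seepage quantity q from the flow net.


Convert k to m/s for unit consistency with H:
k = 0.0071 cm/s = 0.0071 / 100 m/s = 7.1e-05 m/s
Using q = k * H * Nf / Nd
Nf / Nd = 4 / 11 = 0.3636
q = 7.1e-05 * 13.4 * 0.3636
q = 0.000346 m^3/s per m


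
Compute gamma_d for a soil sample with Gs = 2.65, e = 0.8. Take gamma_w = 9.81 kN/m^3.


Using gamma_d = Gs * gamma_w / (1 + e)
gamma_d = 2.65 * 9.81 / (1 + 0.8)
gamma_d = 2.65 * 9.81 / 1.8
gamma_d = 14.443 kN/m^3


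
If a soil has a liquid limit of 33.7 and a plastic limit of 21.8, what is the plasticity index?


Result: 11.9

Derivation:
Using PI = LL - PL
PI = 33.7 - 21.8
PI = 11.9


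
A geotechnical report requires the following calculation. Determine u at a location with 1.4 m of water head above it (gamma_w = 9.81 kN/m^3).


Using u = gamma_w * h_w
u = 9.81 * 1.4
u = 13.73 kPa


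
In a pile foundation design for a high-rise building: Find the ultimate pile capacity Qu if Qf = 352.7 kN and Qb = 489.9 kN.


Using Qu = Qf + Qb
Qu = 352.7 + 489.9
Qu = 842.6 kN


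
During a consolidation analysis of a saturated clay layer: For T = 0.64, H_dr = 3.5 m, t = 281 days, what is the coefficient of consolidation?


Using cv = T * H_dr^2 / t
H_dr^2 = 3.5^2 = 12.25
cv = 0.64 * 12.25 / 281
cv = 0.0279 m^2/day


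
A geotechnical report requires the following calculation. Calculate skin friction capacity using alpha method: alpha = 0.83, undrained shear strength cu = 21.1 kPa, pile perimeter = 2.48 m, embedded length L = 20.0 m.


Using Qs = alpha * cu * perimeter * L
Qs = 0.83 * 21.1 * 2.48 * 20.0
Qs = 868.64 kN


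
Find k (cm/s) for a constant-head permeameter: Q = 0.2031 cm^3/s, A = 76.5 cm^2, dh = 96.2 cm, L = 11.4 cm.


Compute hydraulic gradient:
i = dh / L = 96.2 / 11.4 = 8.4386
Then apply Darcy's law:
k = Q / (A * i)
k = 0.2031 / (76.5 * 8.4386)
k = 0.2031 / 645.553
k = 0.000315 cm/s


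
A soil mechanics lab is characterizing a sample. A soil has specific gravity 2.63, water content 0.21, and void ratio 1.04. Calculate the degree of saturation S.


Result: 0.5311

Derivation:
Using S = Gs * w / e
S = 2.63 * 0.21 / 1.04
S = 0.5311


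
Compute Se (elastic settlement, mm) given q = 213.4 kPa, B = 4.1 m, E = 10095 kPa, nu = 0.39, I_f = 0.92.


Using Se = q * B * (1 - nu^2) * I_f / E
1 - nu^2 = 1 - 0.39^2 = 0.8479
Se = 213.4 * 4.1 * 0.8479 * 0.92 / 10095
Se = 0.067609 m
Convert to mm: Se = 0.067609 * 1000 = 67.609 mm


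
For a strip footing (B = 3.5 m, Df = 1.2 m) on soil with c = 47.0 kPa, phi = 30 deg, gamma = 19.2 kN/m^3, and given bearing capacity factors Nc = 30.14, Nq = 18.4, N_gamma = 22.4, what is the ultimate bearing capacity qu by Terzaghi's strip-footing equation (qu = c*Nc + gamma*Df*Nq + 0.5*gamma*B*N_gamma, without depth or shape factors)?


Compute qu = c*Nc + gamma*Df*Nq + 0.5*gamma*B*N_gamma
Term 1: 47.0 * 30.14 = 1416.58
Term 2: 19.2 * 1.2 * 18.4 = 423.936
Term 3: 0.5 * 19.2 * 3.5 * 22.4 = 752.64
qu = 1416.58 + 423.936 + 752.64
qu = 2593.16 kPa


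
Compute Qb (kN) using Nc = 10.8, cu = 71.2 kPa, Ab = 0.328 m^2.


Result: 252.22 kN

Derivation:
Using Qb = Nc * cu * Ab
Qb = 10.8 * 71.2 * 0.328
Qb = 252.22 kN


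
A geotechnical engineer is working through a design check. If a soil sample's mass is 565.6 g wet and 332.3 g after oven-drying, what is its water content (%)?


Using w = (m_wet - m_dry) / m_dry * 100
m_wet - m_dry = 565.6 - 332.3 = 233.3 g
w = 233.3 / 332.3 * 100
w = 70.21 %


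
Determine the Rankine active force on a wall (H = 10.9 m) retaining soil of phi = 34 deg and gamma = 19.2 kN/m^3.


Compute active earth pressure coefficient:
Ka = tan^2(45 - phi/2) = tan^2(28.0) = 0.282715
Compute active force:
Pa = 0.5 * Ka * gamma * H^2
Pa = 0.5 * 0.282715 * 19.2 * 10.9^2
Pa = 322.46 kN/m


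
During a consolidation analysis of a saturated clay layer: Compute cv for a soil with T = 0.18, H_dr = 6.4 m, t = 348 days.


Result: 0.02119 m^2/day

Derivation:
Using cv = T * H_dr^2 / t
H_dr^2 = 6.4^2 = 40.96
cv = 0.18 * 40.96 / 348
cv = 0.02119 m^2/day


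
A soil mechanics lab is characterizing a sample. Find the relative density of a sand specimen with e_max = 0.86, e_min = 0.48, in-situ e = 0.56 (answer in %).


Using Dr = (e_max - e) / (e_max - e_min) * 100
e_max - e = 0.86 - 0.56 = 0.3
e_max - e_min = 0.86 - 0.48 = 0.38
Dr = 0.3 / 0.38 * 100
Dr = 78.95 %


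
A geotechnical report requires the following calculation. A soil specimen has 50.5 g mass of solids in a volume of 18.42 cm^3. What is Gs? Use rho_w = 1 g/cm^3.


Using Gs = m_s / (V_s * rho_w)
Since rho_w = 1 g/cm^3:
Gs = 50.5 / 18.42
Gs = 2.742


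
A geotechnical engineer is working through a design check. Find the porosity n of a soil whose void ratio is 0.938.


Using the relation n = e / (1 + e)
n = 0.938 / (1 + 0.938)
n = 0.938 / 1.938
n = 0.484


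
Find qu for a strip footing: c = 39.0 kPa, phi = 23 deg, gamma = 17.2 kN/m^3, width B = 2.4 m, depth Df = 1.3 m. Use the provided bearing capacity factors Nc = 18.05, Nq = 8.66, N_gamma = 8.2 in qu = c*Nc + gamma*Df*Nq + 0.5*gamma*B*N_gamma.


Compute qu = c*Nc + gamma*Df*Nq + 0.5*gamma*B*N_gamma
Term 1: 39.0 * 18.05 = 703.95
Term 2: 17.2 * 1.3 * 8.66 = 193.6376
Term 3: 0.5 * 17.2 * 2.4 * 8.2 = 169.248
qu = 703.95 + 193.6376 + 169.248
qu = 1066.84 kPa


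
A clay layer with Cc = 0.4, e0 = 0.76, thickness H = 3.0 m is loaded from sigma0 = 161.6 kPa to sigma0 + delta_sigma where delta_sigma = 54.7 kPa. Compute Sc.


Result: 0.0863 m

Derivation:
Using Sc = Cc * H / (1 + e0) * log10((sigma0 + delta_sigma) / sigma0)
Stress ratio = (161.6 + 54.7) / 161.6 = 1.33849
log10(1.33849) = 0.126615
Cc * H / (1 + e0) = 0.4 * 3.0 / (1 + 0.76) = 0.681818
Sc = 0.681818 * 0.126615
Sc = 0.0863 m


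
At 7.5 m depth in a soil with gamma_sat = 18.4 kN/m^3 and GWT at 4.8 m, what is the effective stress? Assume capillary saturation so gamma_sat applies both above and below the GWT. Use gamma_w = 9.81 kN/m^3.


Total stress = gamma_sat * depth
sigma = 18.4 * 7.5 = 138.0 kPa
Pore water pressure u = gamma_w * (depth - d_wt)
u = 9.81 * (7.5 - 4.8) = 26.487 kPa
Effective stress = sigma - u
sigma' = 138.0 - 26.487 = 111.51 kPa


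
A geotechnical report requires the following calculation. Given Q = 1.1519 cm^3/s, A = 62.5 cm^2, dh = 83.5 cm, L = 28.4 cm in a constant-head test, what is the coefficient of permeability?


Compute hydraulic gradient:
i = dh / L = 83.5 / 28.4 = 2.94014
Then apply Darcy's law:
k = Q / (A * i)
k = 1.1519 / (62.5 * 2.94014)
k = 1.1519 / 183.759
k = 0.006269 cm/s


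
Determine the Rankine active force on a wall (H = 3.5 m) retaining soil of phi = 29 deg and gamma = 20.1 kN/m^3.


Result: 42.72 kN/m

Derivation:
Compute active earth pressure coefficient:
Ka = tan^2(45 - phi/2) = tan^2(30.5) = 0.346974
Compute active force:
Pa = 0.5 * Ka * gamma * H^2
Pa = 0.5 * 0.346974 * 20.1 * 3.5^2
Pa = 42.72 kN/m


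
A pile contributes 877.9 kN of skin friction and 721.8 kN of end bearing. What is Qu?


Using Qu = Qf + Qb
Qu = 877.9 + 721.8
Qu = 1599.7 kN


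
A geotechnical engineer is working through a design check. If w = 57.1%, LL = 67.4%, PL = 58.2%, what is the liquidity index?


First compute the plasticity index:
PI = LL - PL = 67.4 - 58.2 = 9.2
Then compute the liquidity index:
LI = (w - PL) / PI
LI = (57.1 - 58.2) / 9.2
LI = -0.12


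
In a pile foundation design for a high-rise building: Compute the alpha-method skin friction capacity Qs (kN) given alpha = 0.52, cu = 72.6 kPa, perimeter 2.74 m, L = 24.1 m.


Using Qs = alpha * cu * perimeter * L
Qs = 0.52 * 72.6 * 2.74 * 24.1
Qs = 2492.92 kN


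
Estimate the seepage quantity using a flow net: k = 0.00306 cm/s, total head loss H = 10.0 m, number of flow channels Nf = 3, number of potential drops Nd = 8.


Convert k to m/s for unit consistency with H:
k = 0.00306 cm/s = 0.00306 / 100 m/s = 3.06e-05 m/s
Using q = k * H * Nf / Nd
Nf / Nd = 3 / 8 = 0.375
q = 3.06e-05 * 10.0 * 0.375
q = 0.0001147 m^3/s per m


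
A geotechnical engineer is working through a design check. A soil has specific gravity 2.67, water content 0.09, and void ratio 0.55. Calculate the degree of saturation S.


Result: 0.4369

Derivation:
Using S = Gs * w / e
S = 2.67 * 0.09 / 0.55
S = 0.4369


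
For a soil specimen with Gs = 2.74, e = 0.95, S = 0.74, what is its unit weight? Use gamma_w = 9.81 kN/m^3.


Using gamma = gamma_w * (Gs + S*e) / (1 + e)
Numerator: Gs + S*e = 2.74 + 0.74*0.95 = 3.443
Denominator: 1 + e = 1 + 0.95 = 1.95
gamma = 9.81 * 3.443 / 1.95
gamma = 17.321 kN/m^3


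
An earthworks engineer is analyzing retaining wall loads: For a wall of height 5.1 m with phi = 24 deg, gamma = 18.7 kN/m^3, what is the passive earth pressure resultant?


Result: 576.66 kN/m

Derivation:
Compute passive earth pressure coefficient:
Kp = tan^2(45 + phi/2) = tan^2(57.0) = 2.371184
Compute passive force:
Pp = 0.5 * Kp * gamma * H^2
Pp = 0.5 * 2.371184 * 18.7 * 5.1^2
Pp = 576.66 kN/m


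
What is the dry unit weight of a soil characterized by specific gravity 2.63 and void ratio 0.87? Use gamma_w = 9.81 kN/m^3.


Result: 13.797 kN/m^3

Derivation:
Using gamma_d = Gs * gamma_w / (1 + e)
gamma_d = 2.63 * 9.81 / (1 + 0.87)
gamma_d = 2.63 * 9.81 / 1.87
gamma_d = 13.797 kN/m^3


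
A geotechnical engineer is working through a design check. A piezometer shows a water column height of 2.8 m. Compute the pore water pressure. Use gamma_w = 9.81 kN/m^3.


Result: 27.47 kPa

Derivation:
Using u = gamma_w * h_w
u = 9.81 * 2.8
u = 27.47 kPa


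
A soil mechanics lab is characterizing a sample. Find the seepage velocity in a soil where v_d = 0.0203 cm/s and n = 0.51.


Result: 0.0398 cm/s

Derivation:
Using v_s = v_d / n
v_s = 0.0203 / 0.51
v_s = 0.0398 cm/s


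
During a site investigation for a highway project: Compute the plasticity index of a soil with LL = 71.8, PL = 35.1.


Using PI = LL - PL
PI = 71.8 - 35.1
PI = 36.7


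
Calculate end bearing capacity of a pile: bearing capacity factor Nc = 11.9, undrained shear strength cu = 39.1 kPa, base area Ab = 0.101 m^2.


Using Qb = Nc * cu * Ab
Qb = 11.9 * 39.1 * 0.101
Qb = 46.99 kN


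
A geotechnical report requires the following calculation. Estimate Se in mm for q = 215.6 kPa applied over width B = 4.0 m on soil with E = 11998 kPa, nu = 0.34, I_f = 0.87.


Using Se = q * B * (1 - nu^2) * I_f / E
1 - nu^2 = 1 - 0.34^2 = 0.8844
Se = 215.6 * 4.0 * 0.8844 * 0.87 / 11998
Se = 0.055305 m
Convert to mm: Se = 0.055305 * 1000 = 55.305 mm


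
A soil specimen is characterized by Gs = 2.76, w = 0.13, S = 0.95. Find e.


Using the relation e = Gs * w / S
e = 2.76 * 0.13 / 0.95
e = 0.3777


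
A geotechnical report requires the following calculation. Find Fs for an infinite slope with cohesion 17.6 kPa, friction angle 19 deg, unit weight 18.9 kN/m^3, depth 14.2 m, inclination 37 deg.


Result: 0.593

Derivation:
Using Fs = c / (gamma*H*sin(beta)*cos(beta)) + tan(phi)/tan(beta)
Cohesion contribution = 17.6 / (18.9*14.2*sin(37)*cos(37))
Cohesion contribution = 0.136443
Friction contribution = tan(19)/tan(37) = 0.456938
Fs = 0.136443 + 0.456938
Fs = 0.593


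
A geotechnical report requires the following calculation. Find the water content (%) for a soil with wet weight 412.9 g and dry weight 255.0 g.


Using w = (m_wet - m_dry) / m_dry * 100
m_wet - m_dry = 412.9 - 255.0 = 157.9 g
w = 157.9 / 255.0 * 100
w = 61.92 %


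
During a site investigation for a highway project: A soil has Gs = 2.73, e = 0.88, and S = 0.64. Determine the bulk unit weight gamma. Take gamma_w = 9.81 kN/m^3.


Using gamma = gamma_w * (Gs + S*e) / (1 + e)
Numerator: Gs + S*e = 2.73 + 0.64*0.88 = 3.2932
Denominator: 1 + e = 1 + 0.88 = 1.88
gamma = 9.81 * 3.2932 / 1.88
gamma = 17.184 kN/m^3


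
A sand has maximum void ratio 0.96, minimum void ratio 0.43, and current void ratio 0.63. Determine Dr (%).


Using Dr = (e_max - e) / (e_max - e_min) * 100
e_max - e = 0.96 - 0.63 = 0.33
e_max - e_min = 0.96 - 0.43 = 0.53
Dr = 0.33 / 0.53 * 100
Dr = 62.26 %


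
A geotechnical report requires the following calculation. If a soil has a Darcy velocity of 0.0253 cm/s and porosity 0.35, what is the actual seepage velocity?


Using v_s = v_d / n
v_s = 0.0253 / 0.35
v_s = 0.07229 cm/s


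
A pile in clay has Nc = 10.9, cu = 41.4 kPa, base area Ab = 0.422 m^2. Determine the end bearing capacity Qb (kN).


Using Qb = Nc * cu * Ab
Qb = 10.9 * 41.4 * 0.422
Qb = 190.43 kN


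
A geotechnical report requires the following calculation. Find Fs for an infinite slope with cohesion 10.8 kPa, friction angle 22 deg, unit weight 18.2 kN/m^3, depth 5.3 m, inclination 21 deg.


Using Fs = c / (gamma*H*sin(beta)*cos(beta)) + tan(phi)/tan(beta)
Cohesion contribution = 10.8 / (18.2*5.3*sin(21)*cos(21))
Cohesion contribution = 0.334654
Friction contribution = tan(22)/tan(21) = 1.05252
Fs = 0.334654 + 1.05252
Fs = 1.387


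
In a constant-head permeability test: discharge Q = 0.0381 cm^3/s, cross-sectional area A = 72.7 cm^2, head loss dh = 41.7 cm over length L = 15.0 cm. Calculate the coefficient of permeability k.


Compute hydraulic gradient:
i = dh / L = 41.7 / 15.0 = 2.78
Then apply Darcy's law:
k = Q / (A * i)
k = 0.0381 / (72.7 * 2.78)
k = 0.0381 / 202.106
k = 0.000189 cm/s


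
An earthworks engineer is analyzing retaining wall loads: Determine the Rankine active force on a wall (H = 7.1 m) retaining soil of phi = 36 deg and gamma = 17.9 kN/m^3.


Compute active earth pressure coefficient:
Ka = tan^2(45 - phi/2) = tan^2(27.0) = 0.259616
Compute active force:
Pa = 0.5 * Ka * gamma * H^2
Pa = 0.5 * 0.259616 * 17.9 * 7.1^2
Pa = 117.13 kN/m


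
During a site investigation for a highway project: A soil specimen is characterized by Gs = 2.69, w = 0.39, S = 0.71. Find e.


Using the relation e = Gs * w / S
e = 2.69 * 0.39 / 0.71
e = 1.4776


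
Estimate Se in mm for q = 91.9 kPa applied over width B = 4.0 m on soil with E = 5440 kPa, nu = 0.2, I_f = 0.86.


Result: 55.789 mm

Derivation:
Using Se = q * B * (1 - nu^2) * I_f / E
1 - nu^2 = 1 - 0.2^2 = 0.96
Se = 91.9 * 4.0 * 0.96 * 0.86 / 5440
Se = 0.055789 m
Convert to mm: Se = 0.055789 * 1000 = 55.789 mm


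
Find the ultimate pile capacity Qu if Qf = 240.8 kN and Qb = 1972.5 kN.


Using Qu = Qf + Qb
Qu = 240.8 + 1972.5
Qu = 2213.3 kN


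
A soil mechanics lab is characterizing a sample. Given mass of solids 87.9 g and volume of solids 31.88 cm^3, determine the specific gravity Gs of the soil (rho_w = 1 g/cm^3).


Using Gs = m_s / (V_s * rho_w)
Since rho_w = 1 g/cm^3:
Gs = 87.9 / 31.88
Gs = 2.757


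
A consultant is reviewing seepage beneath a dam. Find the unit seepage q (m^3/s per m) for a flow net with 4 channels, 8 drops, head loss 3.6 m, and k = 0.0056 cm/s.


Convert k to m/s for unit consistency with H:
k = 0.0056 cm/s = 0.0056 / 100 m/s = 5.6e-05 m/s
Using q = k * H * Nf / Nd
Nf / Nd = 4 / 8 = 0.5
q = 5.6e-05 * 3.6 * 0.5
q = 0.0001008 m^3/s per m


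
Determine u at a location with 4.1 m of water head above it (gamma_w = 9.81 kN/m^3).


Using u = gamma_w * h_w
u = 9.81 * 4.1
u = 40.22 kPa


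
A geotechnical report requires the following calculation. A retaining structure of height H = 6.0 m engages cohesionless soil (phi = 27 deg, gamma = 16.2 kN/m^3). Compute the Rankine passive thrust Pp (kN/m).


Compute passive earth pressure coefficient:
Kp = tan^2(45 + phi/2) = tan^2(58.5) = 2.66294
Compute passive force:
Pp = 0.5 * Kp * gamma * H^2
Pp = 0.5 * 2.66294 * 16.2 * 6.0^2
Pp = 776.51 kN/m


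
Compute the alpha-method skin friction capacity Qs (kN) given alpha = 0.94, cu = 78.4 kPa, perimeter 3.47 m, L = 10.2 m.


Using Qs = alpha * cu * perimeter * L
Qs = 0.94 * 78.4 * 3.47 * 10.2
Qs = 2608.4 kN


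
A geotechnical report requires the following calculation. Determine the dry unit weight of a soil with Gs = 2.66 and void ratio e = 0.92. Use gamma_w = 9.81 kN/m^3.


Using gamma_d = Gs * gamma_w / (1 + e)
gamma_d = 2.66 * 9.81 / (1 + 0.92)
gamma_d = 2.66 * 9.81 / 1.92
gamma_d = 13.591 kN/m^3


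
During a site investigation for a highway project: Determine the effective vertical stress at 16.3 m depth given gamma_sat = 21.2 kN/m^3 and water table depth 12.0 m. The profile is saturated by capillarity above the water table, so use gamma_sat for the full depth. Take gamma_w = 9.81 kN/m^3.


Result: 303.38 kPa

Derivation:
Total stress = gamma_sat * depth
sigma = 21.2 * 16.3 = 345.56 kPa
Pore water pressure u = gamma_w * (depth - d_wt)
u = 9.81 * (16.3 - 12.0) = 42.183 kPa
Effective stress = sigma - u
sigma' = 345.56 - 42.183 = 303.38 kPa


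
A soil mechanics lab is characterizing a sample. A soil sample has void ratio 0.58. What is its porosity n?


Using the relation n = e / (1 + e)
n = 0.58 / (1 + 0.58)
n = 0.58 / 1.58
n = 0.3671


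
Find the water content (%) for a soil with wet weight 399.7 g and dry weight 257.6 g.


Using w = (m_wet - m_dry) / m_dry * 100
m_wet - m_dry = 399.7 - 257.6 = 142.1 g
w = 142.1 / 257.6 * 100
w = 55.16 %


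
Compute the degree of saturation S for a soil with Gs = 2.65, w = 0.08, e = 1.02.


Using S = Gs * w / e
S = 2.65 * 0.08 / 1.02
S = 0.2078


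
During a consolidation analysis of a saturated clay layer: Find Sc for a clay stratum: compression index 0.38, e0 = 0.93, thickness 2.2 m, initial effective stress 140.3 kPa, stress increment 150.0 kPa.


Using Sc = Cc * H / (1 + e0) * log10((sigma0 + delta_sigma) / sigma0)
Stress ratio = (140.3 + 150.0) / 140.3 = 2.06914
log10(2.06914) = 0.315789
Cc * H / (1 + e0) = 0.38 * 2.2 / (1 + 0.93) = 0.433161
Sc = 0.433161 * 0.315789
Sc = 0.1368 m


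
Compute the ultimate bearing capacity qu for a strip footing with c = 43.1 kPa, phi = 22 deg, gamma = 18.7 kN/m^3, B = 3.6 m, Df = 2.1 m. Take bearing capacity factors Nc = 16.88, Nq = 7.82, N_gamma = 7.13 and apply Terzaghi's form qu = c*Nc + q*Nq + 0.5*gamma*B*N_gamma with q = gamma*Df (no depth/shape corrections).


Compute qu = c*Nc + gamma*Df*Nq + 0.5*gamma*B*N_gamma
Term 1: 43.1 * 16.88 = 727.528
Term 2: 18.7 * 2.1 * 7.82 = 307.0914
Term 3: 0.5 * 18.7 * 3.6 * 7.13 = 239.9958
qu = 727.528 + 307.0914 + 239.9958
qu = 1274.62 kPa


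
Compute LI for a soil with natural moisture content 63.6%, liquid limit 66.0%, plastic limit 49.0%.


First compute the plasticity index:
PI = LL - PL = 66.0 - 49.0 = 17.0
Then compute the liquidity index:
LI = (w - PL) / PI
LI = (63.6 - 49.0) / 17.0
LI = 0.859


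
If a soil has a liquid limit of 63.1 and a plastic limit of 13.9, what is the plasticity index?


Result: 49.2

Derivation:
Using PI = LL - PL
PI = 63.1 - 13.9
PI = 49.2


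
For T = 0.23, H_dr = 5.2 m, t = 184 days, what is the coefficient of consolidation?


Using cv = T * H_dr^2 / t
H_dr^2 = 5.2^2 = 27.04
cv = 0.23 * 27.04 / 184
cv = 0.0338 m^2/day


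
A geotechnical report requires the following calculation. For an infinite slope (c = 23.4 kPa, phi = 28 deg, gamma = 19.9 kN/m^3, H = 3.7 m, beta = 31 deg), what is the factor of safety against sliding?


Using Fs = c / (gamma*H*sin(beta)*cos(beta)) + tan(phi)/tan(beta)
Cohesion contribution = 23.4 / (19.9*3.7*sin(31)*cos(31))
Cohesion contribution = 0.719873
Friction contribution = tan(28)/tan(31) = 0.884913
Fs = 0.719873 + 0.884913
Fs = 1.605


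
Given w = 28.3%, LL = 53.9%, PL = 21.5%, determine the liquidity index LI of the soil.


First compute the plasticity index:
PI = LL - PL = 53.9 - 21.5 = 32.4
Then compute the liquidity index:
LI = (w - PL) / PI
LI = (28.3 - 21.5) / 32.4
LI = 0.21


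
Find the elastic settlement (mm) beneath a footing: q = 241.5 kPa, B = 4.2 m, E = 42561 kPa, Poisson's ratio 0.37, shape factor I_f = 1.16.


Using Se = q * B * (1 - nu^2) * I_f / E
1 - nu^2 = 1 - 0.37^2 = 0.8631
Se = 241.5 * 4.2 * 0.8631 * 1.16 / 42561
Se = 0.023860 m
Convert to mm: Se = 0.023860 * 1000 = 23.86 mm


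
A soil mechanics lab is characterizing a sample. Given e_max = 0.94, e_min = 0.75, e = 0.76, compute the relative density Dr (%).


Using Dr = (e_max - e) / (e_max - e_min) * 100
e_max - e = 0.94 - 0.76 = 0.18
e_max - e_min = 0.94 - 0.75 = 0.19
Dr = 0.18 / 0.19 * 100
Dr = 94.74 %


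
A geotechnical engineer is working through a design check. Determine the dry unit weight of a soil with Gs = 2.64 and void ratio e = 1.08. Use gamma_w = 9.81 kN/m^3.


Result: 12.451 kN/m^3

Derivation:
Using gamma_d = Gs * gamma_w / (1 + e)
gamma_d = 2.64 * 9.81 / (1 + 1.08)
gamma_d = 2.64 * 9.81 / 2.08
gamma_d = 12.451 kN/m^3


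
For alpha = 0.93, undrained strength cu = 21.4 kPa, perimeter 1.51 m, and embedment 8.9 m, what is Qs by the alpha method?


Result: 267.46 kN

Derivation:
Using Qs = alpha * cu * perimeter * L
Qs = 0.93 * 21.4 * 1.51 * 8.9
Qs = 267.46 kN


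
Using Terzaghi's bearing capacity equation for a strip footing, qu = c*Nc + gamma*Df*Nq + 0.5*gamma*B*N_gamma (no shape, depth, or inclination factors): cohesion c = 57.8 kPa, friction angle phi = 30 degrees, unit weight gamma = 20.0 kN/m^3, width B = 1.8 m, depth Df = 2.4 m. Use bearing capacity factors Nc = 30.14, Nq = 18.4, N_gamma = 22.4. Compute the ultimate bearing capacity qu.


Compute qu = c*Nc + gamma*Df*Nq + 0.5*gamma*B*N_gamma
Term 1: 57.8 * 30.14 = 1742.092
Term 2: 20.0 * 2.4 * 18.4 = 883.2
Term 3: 0.5 * 20.0 * 1.8 * 22.4 = 403.2
qu = 1742.092 + 883.2 + 403.2
qu = 3028.49 kPa


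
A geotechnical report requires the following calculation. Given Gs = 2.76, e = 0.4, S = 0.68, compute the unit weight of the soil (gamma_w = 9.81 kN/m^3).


Using gamma = gamma_w * (Gs + S*e) / (1 + e)
Numerator: Gs + S*e = 2.76 + 0.68*0.4 = 3.032
Denominator: 1 + e = 1 + 0.4 = 1.4
gamma = 9.81 * 3.032 / 1.4
gamma = 21.246 kN/m^3


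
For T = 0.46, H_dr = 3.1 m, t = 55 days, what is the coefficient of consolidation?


Result: 0.08037 m^2/day

Derivation:
Using cv = T * H_dr^2 / t
H_dr^2 = 3.1^2 = 9.61
cv = 0.46 * 9.61 / 55
cv = 0.08037 m^2/day


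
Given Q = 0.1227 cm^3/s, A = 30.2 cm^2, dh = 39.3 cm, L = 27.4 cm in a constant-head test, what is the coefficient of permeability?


Compute hydraulic gradient:
i = dh / L = 39.3 / 27.4 = 1.43431
Then apply Darcy's law:
k = Q / (A * i)
k = 0.1227 / (30.2 * 1.43431)
k = 0.1227 / 43.3161
k = 0.002833 cm/s


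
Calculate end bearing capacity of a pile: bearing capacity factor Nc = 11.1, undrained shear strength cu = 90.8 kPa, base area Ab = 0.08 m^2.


Using Qb = Nc * cu * Ab
Qb = 11.1 * 90.8 * 0.08
Qb = 80.63 kN


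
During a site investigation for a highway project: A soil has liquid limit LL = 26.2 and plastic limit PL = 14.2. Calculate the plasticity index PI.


Result: 12.0

Derivation:
Using PI = LL - PL
PI = 26.2 - 14.2
PI = 12.0


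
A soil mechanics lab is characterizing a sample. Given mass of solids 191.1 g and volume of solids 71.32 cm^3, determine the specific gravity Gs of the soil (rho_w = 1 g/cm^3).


Result: 2.679

Derivation:
Using Gs = m_s / (V_s * rho_w)
Since rho_w = 1 g/cm^3:
Gs = 191.1 / 71.32
Gs = 2.679


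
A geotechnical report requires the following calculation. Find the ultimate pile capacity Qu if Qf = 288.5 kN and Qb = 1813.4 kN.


Result: 2101.9 kN

Derivation:
Using Qu = Qf + Qb
Qu = 288.5 + 1813.4
Qu = 2101.9 kN


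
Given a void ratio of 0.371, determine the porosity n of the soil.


Using the relation n = e / (1 + e)
n = 0.371 / (1 + 0.371)
n = 0.371 / 1.371
n = 0.2706


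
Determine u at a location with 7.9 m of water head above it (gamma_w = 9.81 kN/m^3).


Using u = gamma_w * h_w
u = 9.81 * 7.9
u = 77.5 kPa


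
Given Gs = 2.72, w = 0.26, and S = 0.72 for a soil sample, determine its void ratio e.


Using the relation e = Gs * w / S
e = 2.72 * 0.26 / 0.72
e = 0.9822


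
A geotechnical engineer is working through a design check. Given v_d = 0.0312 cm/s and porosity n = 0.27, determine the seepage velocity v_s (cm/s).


Using v_s = v_d / n
v_s = 0.0312 / 0.27
v_s = 0.11556 cm/s


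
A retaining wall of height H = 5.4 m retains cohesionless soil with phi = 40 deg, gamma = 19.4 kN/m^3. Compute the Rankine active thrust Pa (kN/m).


Compute active earth pressure coefficient:
Ka = tan^2(45 - phi/2) = tan^2(25.0) = 0.217443
Compute active force:
Pa = 0.5 * Ka * gamma * H^2
Pa = 0.5 * 0.217443 * 19.4 * 5.4^2
Pa = 61.5 kN/m


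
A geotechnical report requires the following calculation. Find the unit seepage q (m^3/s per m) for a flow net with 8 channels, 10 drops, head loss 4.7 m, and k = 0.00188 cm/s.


Convert k to m/s for unit consistency with H:
k = 0.00188 cm/s = 0.00188 / 100 m/s = 1.88e-05 m/s
Using q = k * H * Nf / Nd
Nf / Nd = 8 / 10 = 0.8
q = 1.88e-05 * 4.7 * 0.8
q = 7.069e-05 m^3/s per m


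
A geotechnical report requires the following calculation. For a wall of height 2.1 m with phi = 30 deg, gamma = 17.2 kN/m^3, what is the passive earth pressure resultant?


Result: 113.78 kN/m

Derivation:
Compute passive earth pressure coefficient:
Kp = tan^2(45 + phi/2) = tan^2(60.0) = 3
Compute passive force:
Pp = 0.5 * Kp * gamma * H^2
Pp = 0.5 * 3 * 17.2 * 2.1^2
Pp = 113.78 kN/m


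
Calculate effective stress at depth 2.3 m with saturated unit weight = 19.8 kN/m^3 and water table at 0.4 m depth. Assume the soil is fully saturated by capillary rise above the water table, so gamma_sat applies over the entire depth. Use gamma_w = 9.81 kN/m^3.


Total stress = gamma_sat * depth
sigma = 19.8 * 2.3 = 45.54 kPa
Pore water pressure u = gamma_w * (depth - d_wt)
u = 9.81 * (2.3 - 0.4) = 18.639 kPa
Effective stress = sigma - u
sigma' = 45.54 - 18.639 = 26.9 kPa


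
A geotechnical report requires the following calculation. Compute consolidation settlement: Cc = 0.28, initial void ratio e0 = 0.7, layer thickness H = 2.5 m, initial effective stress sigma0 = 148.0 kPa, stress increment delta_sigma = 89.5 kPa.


Using Sc = Cc * H / (1 + e0) * log10((sigma0 + delta_sigma) / sigma0)
Stress ratio = (148.0 + 89.5) / 148.0 = 1.60473
log10(1.60473) = 0.205402
Cc * H / (1 + e0) = 0.28 * 2.5 / (1 + 0.7) = 0.411765
Sc = 0.411765 * 0.205402
Sc = 0.0846 m


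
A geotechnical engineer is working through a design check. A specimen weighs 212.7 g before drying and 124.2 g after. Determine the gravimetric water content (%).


Using w = (m_wet - m_dry) / m_dry * 100
m_wet - m_dry = 212.7 - 124.2 = 88.5 g
w = 88.5 / 124.2 * 100
w = 71.26 %


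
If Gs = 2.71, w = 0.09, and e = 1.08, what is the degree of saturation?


Using S = Gs * w / e
S = 2.71 * 0.09 / 1.08
S = 0.2258


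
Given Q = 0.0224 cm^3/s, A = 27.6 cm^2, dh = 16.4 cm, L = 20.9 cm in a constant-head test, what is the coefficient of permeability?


Compute hydraulic gradient:
i = dh / L = 16.4 / 20.9 = 0.784689
Then apply Darcy's law:
k = Q / (A * i)
k = 0.0224 / (27.6 * 0.784689)
k = 0.0224 / 21.6574
k = 0.001034 cm/s


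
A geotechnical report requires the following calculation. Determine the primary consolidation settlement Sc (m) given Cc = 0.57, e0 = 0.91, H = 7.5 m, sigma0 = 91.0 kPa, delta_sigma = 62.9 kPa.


Using Sc = Cc * H / (1 + e0) * log10((sigma0 + delta_sigma) / sigma0)
Stress ratio = (91.0 + 62.9) / 91.0 = 1.69121
log10(1.69121) = 0.228197
Cc * H / (1 + e0) = 0.57 * 7.5 / (1 + 0.91) = 2.23822
Sc = 2.23822 * 0.228197
Sc = 0.5108 m


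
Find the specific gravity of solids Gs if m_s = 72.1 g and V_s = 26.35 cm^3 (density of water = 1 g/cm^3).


Using Gs = m_s / (V_s * rho_w)
Since rho_w = 1 g/cm^3:
Gs = 72.1 / 26.35
Gs = 2.736


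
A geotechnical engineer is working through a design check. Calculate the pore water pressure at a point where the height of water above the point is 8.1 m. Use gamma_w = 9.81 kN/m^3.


Using u = gamma_w * h_w
u = 9.81 * 8.1
u = 79.46 kPa


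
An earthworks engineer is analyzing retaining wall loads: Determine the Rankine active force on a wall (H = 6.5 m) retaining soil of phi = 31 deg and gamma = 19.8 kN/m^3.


Compute active earth pressure coefficient:
Ka = tan^2(45 - phi/2) = tan^2(29.5) = 0.320099
Compute active force:
Pa = 0.5 * Ka * gamma * H^2
Pa = 0.5 * 0.320099 * 19.8 * 6.5^2
Pa = 133.89 kN/m


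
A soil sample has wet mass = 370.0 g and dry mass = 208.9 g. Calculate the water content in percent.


Using w = (m_wet - m_dry) / m_dry * 100
m_wet - m_dry = 370.0 - 208.9 = 161.1 g
w = 161.1 / 208.9 * 100
w = 77.12 %


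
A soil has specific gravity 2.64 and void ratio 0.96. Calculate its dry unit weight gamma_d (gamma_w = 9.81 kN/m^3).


Result: 13.213 kN/m^3

Derivation:
Using gamma_d = Gs * gamma_w / (1 + e)
gamma_d = 2.64 * 9.81 / (1 + 0.96)
gamma_d = 2.64 * 9.81 / 1.96
gamma_d = 13.213 kN/m^3


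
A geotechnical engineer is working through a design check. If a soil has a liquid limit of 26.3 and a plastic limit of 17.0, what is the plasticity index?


Using PI = LL - PL
PI = 26.3 - 17.0
PI = 9.3
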